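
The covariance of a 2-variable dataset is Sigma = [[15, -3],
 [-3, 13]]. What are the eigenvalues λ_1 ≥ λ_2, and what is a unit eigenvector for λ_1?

Step 1 — characteristic polynomial of 2×2 Sigma:
  det(Sigma - λI) = λ² - trace · λ + det = 0.
  trace = 15 + 13 = 28, det = 15·13 - (-3)² = 186.
Step 2 — discriminant:
  Δ = trace² - 4·det = 784 - 744 = 40.
Step 3 — eigenvalues:
  λ = (trace ± √Δ)/2 = (28 ± 6.3246)/2,
  λ_1 = 17.1623,  λ_2 = 10.8377.

Step 4 — unit eigenvector for λ_1: solve (Sigma - λ_1 I)v = 0. First row:
  (15 - 17.1623)·v_x + (-3)·v_y = 0, i.e. (-2.1623)·v_x + (-3)·v_y = 0,
  so v ∝ (b, λ_1 - a) = (-3, 2.1623); multiply by -1 so the first entry is positive: u = (3, -2.1623).
  ||u|| = √((3)² + (-2.1623)²) = √(13.6754) ≈ 3.698,
  v_1 = u/||u|| ≈ (0.8112, -0.5847) (||v_1|| = 1).

λ_1 = 17.1623,  λ_2 = 10.8377;  v_1 ≈ (0.8112, -0.5847)


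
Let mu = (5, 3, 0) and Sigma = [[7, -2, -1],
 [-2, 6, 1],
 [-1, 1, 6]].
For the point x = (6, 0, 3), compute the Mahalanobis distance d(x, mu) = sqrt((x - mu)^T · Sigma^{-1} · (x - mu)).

Step 1 — centre the observation: (x - mu) = (1, -3, 3).

Step 2 — invert Sigma (cofactor / det for 3×3, or solve directly):
  Sigma^{-1} = [[0.1598, 0.0502, 0.0183],
 [0.0502, 0.1872, -0.0228],
 [0.0183, -0.0228, 0.1735]].

Step 3 — form the quadratic (x - mu)^T · Sigma^{-1} · (x - mu):
  Sigma^{-1} · (x - mu) = (0.0639, -0.5799, 0.6073).
  (x - mu)^T · [Sigma^{-1} · (x - mu)] = (1)·(0.0639) + (-3)·(-0.5799) + (3)·(0.6073) = 3.6256.

Step 4 — take square root: d = √(3.6256) ≈ 1.9041.

d(x, mu) = √(3.6256) ≈ 1.9041


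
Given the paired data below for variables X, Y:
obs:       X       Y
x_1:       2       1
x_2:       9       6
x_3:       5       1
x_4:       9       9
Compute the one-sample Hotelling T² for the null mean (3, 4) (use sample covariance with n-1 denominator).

Step 1 — sample mean vector:
  mean(X) = (2 + 9 + 5 + 9) / 4 = 25/4 = 6.25
  mean(Y) = (1 + 6 + 1 + 9) / 4 = 17/4 = 4.25
  x̄ = (6.25, 4.25),  deviation x̄ - mu_0 = (6.25, 4.25) - (3, 4) = (3.25, 0.25).

Step 2 — sample covariance matrix, S[i,j] = (1/(n-1)) · Σ_k (x_{k,i} - mean_i) · (x_{k,j} - mean_j), divisor n-1 = 3:
  S[X,X] = ((-4.25)·(-4.25) + (2.75)·(2.75) + (-1.25)·(-1.25) + (2.75)·(2.75)) / 3 = 34.75/3 = 11.5833
  S[X,Y] = ((-4.25)·(-3.25) + (2.75)·(1.75) + (-1.25)·(-3.25) + (2.75)·(4.75)) / 3 = 35.75/3 = 11.9167
  S[Y,Y] = ((-3.25)·(-3.25) + (1.75)·(1.75) + (-3.25)·(-3.25) + (4.75)·(4.75)) / 3 = 46.75/3 = 15.5833
  S = [[11.5833, 11.9167],
 [11.9167, 15.5833]].

Step 3 — invert S. det(S) = 11.5833·15.5833 - (11.9167)² = 38.5.
  S^{-1} = (1/det) · [[d, -b], [-b, a]] = [[0.4048, -0.3095],
 [-0.3095, 0.3009]].

Step 4 — quadratic form (x̄ - mu_0)^T · S^{-1} · (x̄ - mu_0):
  S^{-1} · (x̄ - mu_0) = (1.2381, -0.9307),
  (x̄ - mu_0)^T · [...] = (3.25)·(1.2381) + (0.25)·(-0.9307) = 3.7911.

Step 5 — scale by n: T² = 4 · 3.7911 = 15.1645.

T² ≈ 15.1645


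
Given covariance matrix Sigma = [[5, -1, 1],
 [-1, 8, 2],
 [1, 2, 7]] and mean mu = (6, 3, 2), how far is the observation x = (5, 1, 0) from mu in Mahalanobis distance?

Step 1 — centre the observation: (x - mu) = (-1, -2, -2).

Step 2 — invert Sigma (cofactor / det for 3×3, or solve directly):
  Sigma^{-1} = [[0.2158, 0.0373, -0.0415],
 [0.0373, 0.1411, -0.0456],
 [-0.0415, -0.0456, 0.1618]].

Step 3 — form the quadratic (x - mu)^T · Sigma^{-1} · (x - mu):
  Sigma^{-1} · (x - mu) = (-0.2075, -0.2282, -0.1909).
  (x - mu)^T · [Sigma^{-1} · (x - mu)] = (-1)·(-0.2075) + (-2)·(-0.2282) + (-2)·(-0.1909) = 1.0456.

Step 4 — take square root: d = √(1.0456) ≈ 1.0226.

d(x, mu) = √(1.0456) ≈ 1.0226


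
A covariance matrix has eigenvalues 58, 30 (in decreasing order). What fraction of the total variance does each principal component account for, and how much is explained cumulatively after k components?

Step 1 — total variance = trace(Sigma) = Σ λ_i = 58 + 30 = 88.

Step 2 — fraction explained by component i = λ_i / Σ λ:
  PC1: 58/88 = 0.6591
  PC2: 30/88 = 0.3409

Step 3 — cumulative fraction after k components = (λ_1 + ... + λ_k) / Σ λ:
  k = 1: 58/88 = 0.6591
  k = 2: (58 + 30)/88 = 88/88 = 1

Summary (fraction, with percent):

explained: PC1 0.6591 (65.91%), PC2 0.3409 (34.09%);  cumulative: 0.6591, 1


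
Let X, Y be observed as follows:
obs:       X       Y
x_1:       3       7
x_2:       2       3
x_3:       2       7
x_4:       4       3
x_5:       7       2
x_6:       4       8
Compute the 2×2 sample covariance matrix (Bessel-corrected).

Step 1 — column means:
  mean(X) = (3 + 2 + 2 + 4 + 7 + 4) / 6 = 22/6 = 3.6667
  mean(Y) = (7 + 3 + 7 + 3 + 2 + 8) / 6 = 30/6 = 5

Step 2 — sample covariance S[i,j] = (1/(n-1)) · Σ_k (x_{k,i} - mean_i) · (x_{k,j} - mean_j), with n-1 = 5.
  S[X,X] = ((-0.6667)·(-0.6667) + (-1.6667)·(-1.6667) + (-1.6667)·(-1.6667) + (0.3333)·(0.3333) + (3.3333)·(3.3333) + (0.3333)·(0.3333)) / 5 = 17.3333/5 = 3.4667
  S[X,Y] = ((-0.6667)·(2) + (-1.6667)·(-2) + (-1.6667)·(2) + (0.3333)·(-2) + (3.3333)·(-3) + (0.3333)·(3)) / 5 = -11/5 = -2.2
  S[Y,Y] = ((2)·(2) + (-2)·(-2) + (2)·(2) + (-2)·(-2) + (-3)·(-3) + (3)·(3)) / 5 = 34/5 = 6.8

S is symmetric (S[j,i] = S[i,j]). Assembling:

S = [[3.4667, -2.2],
 [-2.2, 6.8]]


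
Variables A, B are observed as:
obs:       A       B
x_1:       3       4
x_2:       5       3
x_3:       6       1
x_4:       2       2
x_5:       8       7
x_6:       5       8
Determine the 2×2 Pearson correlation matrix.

Step 1 — column means:
  mean(A) = (3 + 5 + 6 + 2 + 8 + 5) / 6 = 29/6 = 4.8333
  mean(B) = (4 + 3 + 1 + 2 + 7 + 8) / 6 = 25/6 = 4.1667

Step 2 — sample variances and covariances s[i,j] = (1/(n-1)) · Σ_k (x_{k,i} - mean_i) · (x_{k,j} - mean_j), with n-1 = 5:
  s[A,A] = ((-1.8333)·(-1.8333) + (0.1667)·(0.1667) + (1.1667)·(1.1667) + (-2.8333)·(-2.8333) + (3.1667)·(3.1667) + (0.1667)·(0.1667)) / 5 = 22.8333/5 = 4.5667
  s[A,B] = ((-1.8333)·(-0.1667) + (0.1667)·(-1.1667) + (1.1667)·(-3.1667) + (-2.8333)·(-2.1667) + (3.1667)·(2.8333) + (0.1667)·(3.8333)) / 5 = 12.1667/5 = 2.4333
  s[B,B] = ((-0.1667)·(-0.1667) + (-1.1667)·(-1.1667) + (-3.1667)·(-3.1667) + (-2.1667)·(-2.1667) + (2.8333)·(2.8333) + (3.8333)·(3.8333)) / 5 = 38.8333/5 = 7.7667
  Sample standard deviations s_i = √(s[i,i]):
  s(A) = √(4.5667) = 2.137
  s(B) = √(7.7667) = 2.7869

Step 3 — r_{ij} = s_{ij} / (s_i · s_j):
  r[A,A] = 1 (diagonal).
  r[A,B] = 2.4333 / (2.137 · 2.7869) = 2.4333 / 5.9555 = 0.4086
  r[B,B] = 1 (diagonal).

R is symmetric with unit diagonal. Assembling:

R = [[1, 0.4086],
 [0.4086, 1]]


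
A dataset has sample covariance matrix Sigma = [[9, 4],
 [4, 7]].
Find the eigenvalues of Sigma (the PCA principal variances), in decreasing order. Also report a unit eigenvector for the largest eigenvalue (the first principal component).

Step 1 — characteristic polynomial of 2×2 Sigma:
  det(Sigma - λI) = λ² - trace · λ + det = 0.
  trace = 9 + 7 = 16, det = 9·7 - (4)² = 47.
Step 2 — discriminant:
  Δ = trace² - 4·det = 256 - 188 = 68.
Step 3 — eigenvalues:
  λ = (trace ± √Δ)/2 = (16 ± 8.2462)/2,
  λ_1 = 12.1231,  λ_2 = 3.8769.

Step 4 — unit eigenvector for λ_1: solve (Sigma - λ_1 I)v = 0. First row:
  (9 - 12.1231)·v_x + (4)·v_y = 0, i.e. (-3.1231)·v_x + (4)·v_y = 0,
  so v ∝ (b, λ_1 - a) = (4, 3.1231) = u.
  ||u|| = √((4)² + (3.1231)²) = √(25.7538) ≈ 5.0748,
  v_1 = u/||u|| ≈ (0.7882, 0.6154) (||v_1|| = 1).

λ_1 = 12.1231,  λ_2 = 3.8769;  v_1 ≈ (0.7882, 0.6154)


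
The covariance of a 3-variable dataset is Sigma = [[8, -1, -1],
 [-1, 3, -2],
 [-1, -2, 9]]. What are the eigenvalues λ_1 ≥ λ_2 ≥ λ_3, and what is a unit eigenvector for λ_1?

Step 1 — characteristic polynomial p(λ) = det(λI - Sigma) = λ³ - tr·λ² + c_1·λ - det, where tr = trace, c_1 = sum of the principal 2×2 minors, det = det(Sigma):
  tr = 8 + 3 + 9 = 20,
  c_1 = (8·3 - (-1)²) + (8·9 - (-1)²) + (3·9 - (-2)²) = 23 + 71 + 23 = 117,
  det = 8·(3·9 - (-2)²) - (-1)·((-1)·9 - (-2)·(-1)) + (-1)·((-1)·(-2) - 3·(-1)) = 8·(23) - (-1)·(-11) + (-1)·(5) = 168.
  So p(λ) = λ³ - 20λ² + 117λ - 168.
Step 2 — look for an integer root (rational root theorem: any rational root is an integer divisor of 168). Testing λ = 8:
  p(8) = 512 - 1280 + 936 - 168 = 0  ✓
  Dividing out (λ - 8): p(λ) = (λ - 8)(λ² - 12λ + 21).
Step 3 — remaining eigenvalues from the quadratic λ² - 12λ + 21 = 0:
  Δ = 12² - 4·21 = 144 - 84 = 60,  λ = (12 ± √60)/2 = (12 ± 7.746)/2 ≈ 9.873 or 2.127.
  Sorted: λ_1 = 9.873,  λ_2 = 8,  λ_3 = 2.127  (check: sum = 20 = tr ✓).

Step 4 — unit eigenvector for λ_1 ≈ 9.873: v spans the null space of (Sigma - λ_1 I), whose rows are
  r_1 = (-1.873, -1, -1),  r_2 = (-1, -6.873, -2),  r_3 = (-1, -2, -0.873).
  v is orthogonal to every row, so take v ∝ r_1 × r_2 = ((-1)·(-2) - (-1)·(-6.873), (-1)·(-1) - (-1.873)·(-2), (-1.873)·(-6.873) - (-1)·(-1)) ≈ (-4.873, -2.746, 11.873).
  Rescale (multiply by -1 so the first nonzero entry is positive): u = (4.873, 2.746, -11.873).
  ||u|| = √((4.873)² + (2.746)² + (-11.873)²) = √(172.254) ≈ 13.1246,  v_1 = u/||u|| ≈ (0.3713, 0.2092, -0.9046) (||v_1|| = 1).

λ_1 = 9.873,  λ_2 = 8,  λ_3 = 2.127;  v_1 ≈ (0.3713, 0.2092, -0.9046)


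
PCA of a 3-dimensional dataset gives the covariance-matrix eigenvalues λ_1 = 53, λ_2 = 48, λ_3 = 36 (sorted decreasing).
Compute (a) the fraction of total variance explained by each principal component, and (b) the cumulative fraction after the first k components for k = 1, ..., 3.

Step 1 — total variance = trace(Sigma) = Σ λ_i = 53 + 48 + 36 = 137.

Step 2 — fraction explained by component i = λ_i / Σ λ:
  PC1: 53/137 = 0.3869
  PC2: 48/137 = 0.3504
  PC3: 36/137 = 0.2628

Step 3 — cumulative fraction after k components = (λ_1 + ... + λ_k) / Σ λ:
  k = 1: 53/137 = 0.3869
  k = 2: (53 + 48)/137 = 101/137 = 0.7372
  k = 3: (53 + 48 + 36)/137 = 137/137 = 1

Summary (fraction, with percent):

explained: PC1 0.3869 (38.69%), PC2 0.3504 (35.04%), PC3 0.2628 (26.28%);  cumulative: 0.3869, 0.7372, 1


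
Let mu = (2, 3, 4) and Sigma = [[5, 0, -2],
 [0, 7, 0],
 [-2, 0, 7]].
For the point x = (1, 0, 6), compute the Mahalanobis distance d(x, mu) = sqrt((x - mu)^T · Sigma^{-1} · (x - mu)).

Step 1 — centre the observation: (x - mu) = (-1, -3, 2).

Step 2 — invert Sigma (cofactor / det for 3×3, or solve directly):
  Sigma^{-1} = [[0.2258, 0, 0.0645],
 [0, 0.1429, 0],
 [0.0645, 0, 0.1613]].

Step 3 — form the quadratic (x - mu)^T · Sigma^{-1} · (x - mu):
  Sigma^{-1} · (x - mu) = (-0.0968, -0.4286, 0.2581).
  (x - mu)^T · [Sigma^{-1} · (x - mu)] = (-1)·(-0.0968) + (-3)·(-0.4286) + (2)·(0.2581) = 1.8986.

Step 4 — take square root: d = √(1.8986) ≈ 1.3779.

d(x, mu) = √(1.8986) ≈ 1.3779


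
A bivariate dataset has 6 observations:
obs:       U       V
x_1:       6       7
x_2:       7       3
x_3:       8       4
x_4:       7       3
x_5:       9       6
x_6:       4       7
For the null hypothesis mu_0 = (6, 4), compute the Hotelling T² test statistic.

Step 1 — sample mean vector:
  mean(U) = (6 + 7 + 8 + 7 + 9 + 4) / 6 = 41/6 = 6.8333
  mean(V) = (7 + 3 + 4 + 3 + 6 + 7) / 6 = 30/6 = 5
  x̄ = (6.8333, 5),  deviation x̄ - mu_0 = (6.8333, 5) - (6, 4) = (0.8333, 1).

Step 2 — sample covariance matrix, S[i,j] = (1/(n-1)) · Σ_k (x_{k,i} - mean_i) · (x_{k,j} - mean_j), divisor n-1 = 5:
  S[U,U] = ((-0.8333)·(-0.8333) + (0.1667)·(0.1667) + (1.1667)·(1.1667) + (0.1667)·(0.1667) + (2.1667)·(2.1667) + (-2.8333)·(-2.8333)) / 5 = 14.8333/5 = 2.9667
  S[U,V] = ((-0.8333)·(2) + (0.1667)·(-2) + (1.1667)·(-1) + (0.1667)·(-2) + (2.1667)·(1) + (-2.8333)·(2)) / 5 = -7/5 = -1.4
  S[V,V] = ((2)·(2) + (-2)·(-2) + (-1)·(-1) + (-2)·(-2) + (1)·(1) + (2)·(2)) / 5 = 18/5 = 3.6
  S = [[2.9667, -1.4],
 [-1.4, 3.6]].

Step 3 — invert S. det(S) = 2.9667·3.6 - (-1.4)² = 8.72.
  S^{-1} = (1/det) · [[d, -b], [-b, a]] = [[0.4128, 0.1606],
 [0.1606, 0.3402]].

Step 4 — quadratic form (x̄ - mu_0)^T · S^{-1} · (x̄ - mu_0):
  S^{-1} · (x̄ - mu_0) = (0.5046, 0.474),
  (x̄ - mu_0)^T · [...] = (0.8333)·(0.5046) + (1)·(0.474) = 0.8945.

Step 5 — scale by n: T² = 6 · 0.8945 = 5.367.

T² ≈ 5.367


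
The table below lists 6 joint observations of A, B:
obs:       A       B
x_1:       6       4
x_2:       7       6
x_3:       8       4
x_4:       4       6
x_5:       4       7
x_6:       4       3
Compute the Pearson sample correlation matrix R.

Step 1 — column means:
  mean(A) = (6 + 7 + 8 + 4 + 4 + 4) / 6 = 33/6 = 5.5
  mean(B) = (4 + 6 + 4 + 6 + 7 + 3) / 6 = 30/6 = 5

Step 2 — sample variances and covariances s[i,j] = (1/(n-1)) · Σ_k (x_{k,i} - mean_i) · (x_{k,j} - mean_j), with n-1 = 5:
  s[A,A] = ((0.5)·(0.5) + (1.5)·(1.5) + (2.5)·(2.5) + (-1.5)·(-1.5) + (-1.5)·(-1.5) + (-1.5)·(-1.5)) / 5 = 15.5/5 = 3.1
  s[A,B] = ((0.5)·(-1) + (1.5)·(1) + (2.5)·(-1) + (-1.5)·(1) + (-1.5)·(2) + (-1.5)·(-2)) / 5 = -3/5 = -0.6
  s[B,B] = ((-1)·(-1) + (1)·(1) + (-1)·(-1) + (1)·(1) + (2)·(2) + (-2)·(-2)) / 5 = 12/5 = 2.4
  Sample standard deviations s_i = √(s[i,i]):
  s(A) = √(3.1) = 1.7607
  s(B) = √(2.4) = 1.5492

Step 3 — r_{ij} = s_{ij} / (s_i · s_j):
  r[A,A] = 1 (diagonal).
  r[A,B] = -0.6 / (1.7607 · 1.5492) = -0.6 / 2.7276 = -0.22
  r[B,B] = 1 (diagonal).

R is symmetric with unit diagonal. Assembling:

R = [[1, -0.22],
 [-0.22, 1]]


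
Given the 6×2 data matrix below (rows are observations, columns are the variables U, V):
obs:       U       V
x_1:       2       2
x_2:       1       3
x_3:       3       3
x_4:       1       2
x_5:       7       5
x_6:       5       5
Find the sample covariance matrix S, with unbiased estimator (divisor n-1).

Step 1 — column means:
  mean(U) = (2 + 1 + 3 + 1 + 7 + 5) / 6 = 19/6 = 3.1667
  mean(V) = (2 + 3 + 3 + 2 + 5 + 5) / 6 = 20/6 = 3.3333

Step 2 — sample covariance S[i,j] = (1/(n-1)) · Σ_k (x_{k,i} - mean_i) · (x_{k,j} - mean_j), with n-1 = 5.
  S[U,U] = ((-1.1667)·(-1.1667) + (-2.1667)·(-2.1667) + (-0.1667)·(-0.1667) + (-2.1667)·(-2.1667) + (3.8333)·(3.8333) + (1.8333)·(1.8333)) / 5 = 28.8333/5 = 5.7667
  S[U,V] = ((-1.1667)·(-1.3333) + (-2.1667)·(-0.3333) + (-0.1667)·(-0.3333) + (-2.1667)·(-1.3333) + (3.8333)·(1.6667) + (1.8333)·(1.6667)) / 5 = 14.6667/5 = 2.9333
  S[V,V] = ((-1.3333)·(-1.3333) + (-0.3333)·(-0.3333) + (-0.3333)·(-0.3333) + (-1.3333)·(-1.3333) + (1.6667)·(1.6667) + (1.6667)·(1.6667)) / 5 = 9.3333/5 = 1.8667

S is symmetric (S[j,i] = S[i,j]). Assembling:

S = [[5.7667, 2.9333],
 [2.9333, 1.8667]]


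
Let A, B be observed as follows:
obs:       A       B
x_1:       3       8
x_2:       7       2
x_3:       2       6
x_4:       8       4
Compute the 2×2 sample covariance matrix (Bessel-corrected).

Step 1 — column means:
  mean(A) = (3 + 7 + 2 + 8) / 4 = 20/4 = 5
  mean(B) = (8 + 2 + 6 + 4) / 4 = 20/4 = 5

Step 2 — sample covariance S[i,j] = (1/(n-1)) · Σ_k (x_{k,i} - mean_i) · (x_{k,j} - mean_j), with n-1 = 3.
  S[A,A] = ((-2)·(-2) + (2)·(2) + (-3)·(-3) + (3)·(3)) / 3 = 26/3 = 8.6667
  S[A,B] = ((-2)·(3) + (2)·(-3) + (-3)·(1) + (3)·(-1)) / 3 = -18/3 = -6
  S[B,B] = ((3)·(3) + (-3)·(-3) + (1)·(1) + (-1)·(-1)) / 3 = 20/3 = 6.6667

S is symmetric (S[j,i] = S[i,j]). Assembling:

S = [[8.6667, -6],
 [-6, 6.6667]]


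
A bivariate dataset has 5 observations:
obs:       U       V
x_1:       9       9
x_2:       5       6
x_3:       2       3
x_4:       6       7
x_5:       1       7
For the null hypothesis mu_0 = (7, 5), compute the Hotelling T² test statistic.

Step 1 — sample mean vector:
  mean(U) = (9 + 5 + 2 + 6 + 1) / 5 = 23/5 = 4.6
  mean(V) = (9 + 6 + 3 + 7 + 7) / 5 = 32/5 = 6.4
  x̄ = (4.6, 6.4),  deviation x̄ - mu_0 = (4.6, 6.4) - (7, 5) = (-2.4, 1.4).

Step 2 — sample covariance matrix, S[i,j] = (1/(n-1)) · Σ_k (x_{k,i} - mean_i) · (x_{k,j} - mean_j), divisor n-1 = 4:
  S[U,U] = ((4.4)·(4.4) + (0.4)·(0.4) + (-2.6)·(-2.6) + (1.4)·(1.4) + (-3.6)·(-3.6)) / 4 = 41.2/4 = 10.3
  S[U,V] = ((4.4)·(2.6) + (0.4)·(-0.4) + (-2.6)·(-3.4) + (1.4)·(0.6) + (-3.6)·(0.6)) / 4 = 18.8/4 = 4.7
  S[V,V] = ((2.6)·(2.6) + (-0.4)·(-0.4) + (-3.4)·(-3.4) + (0.6)·(0.6) + (0.6)·(0.6)) / 4 = 19.2/4 = 4.8
  S = [[10.3, 4.7],
 [4.7, 4.8]].

Step 3 — invert S. det(S) = 10.3·4.8 - (4.7)² = 27.35.
  S^{-1} = (1/det) · [[d, -b], [-b, a]] = [[0.1755, -0.1718],
 [-0.1718, 0.3766]].

Step 4 — quadratic form (x̄ - mu_0)^T · S^{-1} · (x̄ - mu_0):
  S^{-1} · (x̄ - mu_0) = (-0.6618, 0.9397),
  (x̄ - mu_0)^T · [...] = (-2.4)·(-0.6618) + (1.4)·(0.9397) = 2.9038.

Step 5 — scale by n: T² = 5 · 2.9038 = 14.5192.

T² ≈ 14.5192


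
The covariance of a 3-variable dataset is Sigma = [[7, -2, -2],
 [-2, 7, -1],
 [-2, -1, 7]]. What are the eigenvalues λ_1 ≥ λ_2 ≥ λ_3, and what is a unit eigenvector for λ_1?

Step 1 — characteristic polynomial p(λ) = det(λI - Sigma) = λ³ - tr·λ² + c_1·λ - det, where tr = trace, c_1 = sum of the principal 2×2 minors, det = det(Sigma):
  tr = 7 + 7 + 7 = 21,
  c_1 = (7·7 - (-2)²) + (7·7 - (-2)²) + (7·7 - (-1)²) = 45 + 45 + 48 = 138,
  det = 7·(7·7 - (-1)²) - (-2)·((-2)·7 - (-1)·(-2)) + (-2)·((-2)·(-1) - 7·(-2)) = 7·(48) - (-2)·(-16) + (-2)·(16) = 272.
  So p(λ) = λ³ - 21λ² + 138λ - 272.
Step 2 — look for an integer root (rational root theorem: any rational root is an integer divisor of 272). Testing λ = 8:
  p(8) = 512 - 1344 + 1104 - 272 = 0  ✓
  Dividing out (λ - 8): p(λ) = (λ - 8)(λ² - 13λ + 34).
Step 3 — remaining eigenvalues from the quadratic λ² - 13λ + 34 = 0:
  Δ = 13² - 4·34 = 169 - 136 = 33,  λ = (13 ± √33)/2 = (13 ± 5.7446)/2 ≈ 9.3723 or 3.6277.
  Sorted: λ_1 = 9.3723,  λ_2 = 8,  λ_3 = 3.6277  (check: sum = 21 = tr ✓).

Step 4 — unit eigenvector for λ_1 ≈ 9.3723: v spans the null space of (Sigma - λ_1 I), whose rows are
  r_1 = (-2.3723, -2, -2),  r_2 = (-2, -2.3723, -1),  r_3 = (-2, -1, -2.3723).
  v is orthogonal to every row, so take v ∝ r_1 × r_2 = ((-2)·(-1) - (-2)·(-2.3723), (-2)·(-2) - (-2.3723)·(-1), (-2.3723)·(-2.3723) - (-2)·(-2)) ≈ (-2.7446, 1.6277, 1.6277).
  Rescale (multiply by -1 so the first nonzero entry is positive): u = (2.7446, -1.6277, -1.6277).
  ||u|| = √((2.7446)² + (-1.6277)² + (-1.6277)²) = √(12.8316) ≈ 3.5821,  v_1 = u/||u|| ≈ (0.7662, -0.4544, -0.4544) (||v_1|| = 1).

λ_1 = 9.3723,  λ_2 = 8,  λ_3 = 3.6277;  v_1 ≈ (0.7662, -0.4544, -0.4544)


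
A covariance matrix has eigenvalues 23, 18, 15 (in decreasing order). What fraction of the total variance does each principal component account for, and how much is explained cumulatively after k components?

Step 1 — total variance = trace(Sigma) = Σ λ_i = 23 + 18 + 15 = 56.

Step 2 — fraction explained by component i = λ_i / Σ λ:
  PC1: 23/56 = 0.4107
  PC2: 18/56 = 0.3214
  PC3: 15/56 = 0.2679

Step 3 — cumulative fraction after k components = (λ_1 + ... + λ_k) / Σ λ:
  k = 1: 23/56 = 0.4107
  k = 2: (23 + 18)/56 = 41/56 = 0.7321
  k = 3: (23 + 18 + 15)/56 = 56/56 = 1

Summary (fraction, with percent):

explained: PC1 0.4107 (41.07%), PC2 0.3214 (32.14%), PC3 0.2679 (26.79%);  cumulative: 0.4107, 0.7321, 1


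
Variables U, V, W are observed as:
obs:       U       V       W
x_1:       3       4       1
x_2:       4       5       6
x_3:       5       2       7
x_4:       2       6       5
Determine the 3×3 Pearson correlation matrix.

Step 1 — column means:
  mean(U) = (3 + 4 + 5 + 2) / 4 = 14/4 = 3.5
  mean(V) = (4 + 5 + 2 + 6) / 4 = 17/4 = 4.25
  mean(W) = (1 + 6 + 7 + 5) / 4 = 19/4 = 4.75

Step 2 — sample variances and covariances s[i,j] = (1/(n-1)) · Σ_k (x_{k,i} - mean_i) · (x_{k,j} - mean_j), with n-1 = 3:
  s[U,U] = ((-0.5)·(-0.5) + (0.5)·(0.5) + (1.5)·(1.5) + (-1.5)·(-1.5)) / 3 = 5/3 = 1.6667
  s[U,V] = ((-0.5)·(-0.25) + (0.5)·(0.75) + (1.5)·(-2.25) + (-1.5)·(1.75)) / 3 = -5.5/3 = -1.8333
  s[U,W] = ((-0.5)·(-3.75) + (0.5)·(1.25) + (1.5)·(2.25) + (-1.5)·(0.25)) / 3 = 5.5/3 = 1.8333
  s[V,V] = ((-0.25)·(-0.25) + (0.75)·(0.75) + (-2.25)·(-2.25) + (1.75)·(1.75)) / 3 = 8.75/3 = 2.9167
  s[V,W] = ((-0.25)·(-3.75) + (0.75)·(1.25) + (-2.25)·(2.25) + (1.75)·(0.25)) / 3 = -2.75/3 = -0.9167
  s[W,W] = ((-3.75)·(-3.75) + (1.25)·(1.25) + (2.25)·(2.25) + (0.25)·(0.25)) / 3 = 20.75/3 = 6.9167
  Sample standard deviations s_i = √(s[i,i]):
  s(U) = √(1.6667) = 1.291
  s(V) = √(2.9167) = 1.7078
  s(W) = √(6.9167) = 2.63

Step 3 — r_{ij} = s_{ij} / (s_i · s_j):
  r[U,U] = 1 (diagonal).
  r[U,V] = -1.8333 / (1.291 · 1.7078) = -1.8333 / 2.2048 = -0.8315
  r[U,W] = 1.8333 / (1.291 · 2.63) = 1.8333 / 3.3953 = 0.54
  r[V,V] = 1 (diagonal).
  r[V,W] = -0.9167 / (1.7078 · 2.63) = -0.9167 / 4.4915 = -0.2041
  r[W,W] = 1 (diagonal).

R is symmetric with unit diagonal. Assembling:

R = [[1, -0.8315, 0.54],
 [-0.8315, 1, -0.2041],
 [0.54, -0.2041, 1]]


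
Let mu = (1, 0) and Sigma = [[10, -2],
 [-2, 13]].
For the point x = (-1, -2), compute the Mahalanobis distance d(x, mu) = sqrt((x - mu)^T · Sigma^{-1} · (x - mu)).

Step 1 — centre the observation: (x - mu) = (-2, -2).

Step 2 — invert Sigma. det(Sigma) = 10·13 - (-2)² = 126.
  Sigma^{-1} = (1/det) · [[d, -b], [-b, a]] = [[0.1032, 0.0159],
 [0.0159, 0.0794]].

Step 3 — form the quadratic (x - mu)^T · Sigma^{-1} · (x - mu):
  Sigma^{-1} · (x - mu) = (-0.2381, -0.1905).
  (x - mu)^T · [Sigma^{-1} · (x - mu)] = (-2)·(-0.2381) + (-2)·(-0.1905) = 0.8571.

Step 4 — take square root: d = √(0.8571) ≈ 0.9258.

d(x, mu) = √(0.8571) ≈ 0.9258


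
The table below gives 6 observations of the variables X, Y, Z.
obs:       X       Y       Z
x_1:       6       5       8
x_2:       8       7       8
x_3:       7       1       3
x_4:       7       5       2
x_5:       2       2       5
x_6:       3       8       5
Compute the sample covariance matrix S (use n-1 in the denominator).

Step 1 — column means:
  mean(X) = (6 + 8 + 7 + 7 + 2 + 3) / 6 = 33/6 = 5.5
  mean(Y) = (5 + 7 + 1 + 5 + 2 + 8) / 6 = 28/6 = 4.6667
  mean(Z) = (8 + 8 + 3 + 2 + 5 + 5) / 6 = 31/6 = 5.1667

Step 2 — sample covariance S[i,j] = (1/(n-1)) · Σ_k (x_{k,i} - mean_i) · (x_{k,j} - mean_j), with n-1 = 5.
  S[X,X] = ((0.5)·(0.5) + (2.5)·(2.5) + (1.5)·(1.5) + (1.5)·(1.5) + (-3.5)·(-3.5) + (-2.5)·(-2.5)) / 5 = 29.5/5 = 5.9
  S[X,Y] = ((0.5)·(0.3333) + (2.5)·(2.3333) + (1.5)·(-3.6667) + (1.5)·(0.3333) + (-3.5)·(-2.6667) + (-2.5)·(3.3333)) / 5 = 2/5 = 0.4
  S[X,Z] = ((0.5)·(2.8333) + (2.5)·(2.8333) + (1.5)·(-2.1667) + (1.5)·(-3.1667) + (-3.5)·(-0.1667) + (-2.5)·(-0.1667)) / 5 = 1.5/5 = 0.3
  S[Y,Y] = ((0.3333)·(0.3333) + (2.3333)·(2.3333) + (-3.6667)·(-3.6667) + (0.3333)·(0.3333) + (-2.6667)·(-2.6667) + (3.3333)·(3.3333)) / 5 = 37.3333/5 = 7.4667
  S[Y,Z] = ((0.3333)·(2.8333) + (2.3333)·(2.8333) + (-3.6667)·(-2.1667) + (0.3333)·(-3.1667) + (-2.6667)·(-0.1667) + (3.3333)·(-0.1667)) / 5 = 14.3333/5 = 2.8667
  S[Z,Z] = ((2.8333)·(2.8333) + (2.8333)·(2.8333) + (-2.1667)·(-2.1667) + (-3.1667)·(-3.1667) + (-0.1667)·(-0.1667) + (-0.1667)·(-0.1667)) / 5 = 30.8333/5 = 6.1667

S is symmetric (S[j,i] = S[i,j]). Assembling:

S = [[5.9, 0.4, 0.3],
 [0.4, 7.4667, 2.8667],
 [0.3, 2.8667, 6.1667]]


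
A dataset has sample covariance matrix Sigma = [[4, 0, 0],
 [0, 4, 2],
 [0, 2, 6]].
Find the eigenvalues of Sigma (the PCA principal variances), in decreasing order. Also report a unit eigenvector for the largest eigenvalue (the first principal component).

Step 1 — characteristic polynomial p(λ) = det(λI - Sigma) = λ³ - tr·λ² + c_1·λ - det, where tr = trace, c_1 = sum of the principal 2×2 minors, det = det(Sigma):
  tr = 4 + 4 + 6 = 14,
  c_1 = (4·4 - (0)²) + (4·6 - (0)²) + (4·6 - (2)²) = 16 + 24 + 20 = 60,
  det = 4·(4·6 - (2)²) - (0)·((0)·6 - (2)·(0)) + (0)·((0)·(2) - 4·(0)) = 4·(20) - (0)·(0) + (0)·(0) = 80.
  So p(λ) = λ³ - 14λ² + 60λ - 80.
Step 2 — look for an integer root (rational root theorem: any rational root is an integer divisor of 80). Testing λ = 4:
  p(4) = 64 - 224 + 240 - 80 = 0  ✓
  Dividing out (λ - 4): p(λ) = (λ - 4)(λ² - 10λ + 20).
Step 3 — remaining eigenvalues from the quadratic λ² - 10λ + 20 = 0:
  Δ = 10² - 4·20 = 100 - 80 = 20,  λ = (10 ± √20)/2 = (10 ± 4.4721)/2 ≈ 7.2361 or 2.7639.
  Sorted: λ_1 = 7.2361,  λ_2 = 4,  λ_3 = 2.7639  (check: sum = 14 = tr ✓).

Step 4 — unit eigenvector for λ_1 ≈ 7.2361: v spans the null space of (Sigma - λ_1 I), whose rows are
  r_1 = (-3.2361, 0, 0),  r_2 = (0, -3.2361, 2),  r_3 = (0, 2, -1.2361).
  v is orthogonal to every row, so take v ∝ r_1 × r_2 = ((0)·(2) - (0)·(-3.2361), (0)·(0) - (-3.2361)·(2), (-3.2361)·(-3.2361) - (0)·(0)) ≈ (0, 6.4721, 10.4721).
  Let u = (0, 6.4721, 10.4721).
  ||u|| = √((0)² + (6.4721)² + (10.4721)²) = √(151.5542) ≈ 12.3107,  v_1 = u/||u|| ≈ (0, 0.5257, 0.8507) (||v_1|| = 1).

λ_1 = 7.2361,  λ_2 = 4,  λ_3 = 2.7639;  v_1 ≈ (0, 0.5257, 0.8507)


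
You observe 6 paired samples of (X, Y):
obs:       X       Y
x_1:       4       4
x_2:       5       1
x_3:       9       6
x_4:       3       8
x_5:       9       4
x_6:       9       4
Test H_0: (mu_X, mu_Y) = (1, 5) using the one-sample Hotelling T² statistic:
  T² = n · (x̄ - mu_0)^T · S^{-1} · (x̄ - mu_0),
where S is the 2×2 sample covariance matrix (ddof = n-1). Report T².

Step 1 — sample mean vector:
  mean(X) = (4 + 5 + 9 + 3 + 9 + 9) / 6 = 39/6 = 6.5
  mean(Y) = (4 + 1 + 6 + 8 + 4 + 4) / 6 = 27/6 = 4.5
  x̄ = (6.5, 4.5),  deviation x̄ - mu_0 = (6.5, 4.5) - (1, 5) = (5.5, -0.5).

Step 2 — sample covariance matrix, S[i,j] = (1/(n-1)) · Σ_k (x_{k,i} - mean_i) · (x_{k,j} - mean_j), divisor n-1 = 5:
  S[X,X] = ((-2.5)·(-2.5) + (-1.5)·(-1.5) + (2.5)·(2.5) + (-3.5)·(-3.5) + (2.5)·(2.5) + (2.5)·(2.5)) / 5 = 39.5/5 = 7.9
  S[X,Y] = ((-2.5)·(-0.5) + (-1.5)·(-3.5) + (2.5)·(1.5) + (-3.5)·(3.5) + (2.5)·(-0.5) + (2.5)·(-0.5)) / 5 = -4.5/5 = -0.9
  S[Y,Y] = ((-0.5)·(-0.5) + (-3.5)·(-3.5) + (1.5)·(1.5) + (3.5)·(3.5) + (-0.5)·(-0.5) + (-0.5)·(-0.5)) / 5 = 27.5/5 = 5.5
  S = [[7.9, -0.9],
 [-0.9, 5.5]].

Step 3 — invert S. det(S) = 7.9·5.5 - (-0.9)² = 42.64.
  S^{-1} = (1/det) · [[d, -b], [-b, a]] = [[0.129, 0.0211],
 [0.0211, 0.1853]].

Step 4 — quadratic form (x̄ - mu_0)^T · S^{-1} · (x̄ - mu_0):
  S^{-1} · (x̄ - mu_0) = (0.6989, 0.0235),
  (x̄ - mu_0)^T · [...] = (5.5)·(0.6989) + (-0.5)·(0.0235) = 3.8321.

Step 5 — scale by n: T² = 6 · 3.8321 = 22.9925.

T² ≈ 22.9925


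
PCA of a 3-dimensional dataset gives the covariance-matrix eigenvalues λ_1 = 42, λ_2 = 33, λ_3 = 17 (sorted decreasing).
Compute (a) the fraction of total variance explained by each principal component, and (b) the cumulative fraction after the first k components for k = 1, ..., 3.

Step 1 — total variance = trace(Sigma) = Σ λ_i = 42 + 33 + 17 = 92.

Step 2 — fraction explained by component i = λ_i / Σ λ:
  PC1: 42/92 = 0.4565
  PC2: 33/92 = 0.3587
  PC3: 17/92 = 0.1848

Step 3 — cumulative fraction after k components = (λ_1 + ... + λ_k) / Σ λ:
  k = 1: 42/92 = 0.4565
  k = 2: (42 + 33)/92 = 75/92 = 0.8152
  k = 3: (42 + 33 + 17)/92 = 92/92 = 1

Summary (fraction, with percent):

explained: PC1 0.4565 (45.65%), PC2 0.3587 (35.87%), PC3 0.1848 (18.48%);  cumulative: 0.4565, 0.8152, 1


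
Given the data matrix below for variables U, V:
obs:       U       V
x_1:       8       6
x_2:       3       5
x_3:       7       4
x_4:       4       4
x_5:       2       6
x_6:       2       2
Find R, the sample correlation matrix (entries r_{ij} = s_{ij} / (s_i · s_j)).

Step 1 — column means:
  mean(U) = (8 + 3 + 7 + 4 + 2 + 2) / 6 = 26/6 = 4.3333
  mean(V) = (6 + 5 + 4 + 4 + 6 + 2) / 6 = 27/6 = 4.5

Step 2 — sample variances and covariances s[i,j] = (1/(n-1)) · Σ_k (x_{k,i} - mean_i) · (x_{k,j} - mean_j), with n-1 = 5:
  s[U,U] = ((3.6667)·(3.6667) + (-1.3333)·(-1.3333) + (2.6667)·(2.6667) + (-0.3333)·(-0.3333) + (-2.3333)·(-2.3333) + (-2.3333)·(-2.3333)) / 5 = 33.3333/5 = 6.6667
  s[U,V] = ((3.6667)·(1.5) + (-1.3333)·(0.5) + (2.6667)·(-0.5) + (-0.3333)·(-0.5) + (-2.3333)·(1.5) + (-2.3333)·(-2.5)) / 5 = 6/5 = 1.2
  s[V,V] = ((1.5)·(1.5) + (0.5)·(0.5) + (-0.5)·(-0.5) + (-0.5)·(-0.5) + (1.5)·(1.5) + (-2.5)·(-2.5)) / 5 = 11.5/5 = 2.3
  Sample standard deviations s_i = √(s[i,i]):
  s(U) = √(6.6667) = 2.582
  s(V) = √(2.3) = 1.5166

Step 3 — r_{ij} = s_{ij} / (s_i · s_j):
  r[U,U] = 1 (diagonal).
  r[U,V] = 1.2 / (2.582 · 1.5166) = 1.2 / 3.9158 = 0.3065
  r[V,V] = 1 (diagonal).

R is symmetric with unit diagonal. Assembling:

R = [[1, 0.3065],
 [0.3065, 1]]


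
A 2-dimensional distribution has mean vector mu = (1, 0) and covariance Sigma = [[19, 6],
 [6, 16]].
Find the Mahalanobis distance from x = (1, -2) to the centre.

Step 1 — centre the observation: (x - mu) = (0, -2).

Step 2 — invert Sigma. det(Sigma) = 19·16 - (6)² = 268.
  Sigma^{-1} = (1/det) · [[d, -b], [-b, a]] = [[0.0597, -0.0224],
 [-0.0224, 0.0709]].

Step 3 — form the quadratic (x - mu)^T · Sigma^{-1} · (x - mu):
  Sigma^{-1} · (x - mu) = (0.0448, -0.1418).
  (x - mu)^T · [Sigma^{-1} · (x - mu)] = (0)·(0.0448) + (-2)·(-0.1418) = 0.2836.

Step 4 — take square root: d = √(0.2836) ≈ 0.5325.

d(x, mu) = √(0.2836) ≈ 0.5325


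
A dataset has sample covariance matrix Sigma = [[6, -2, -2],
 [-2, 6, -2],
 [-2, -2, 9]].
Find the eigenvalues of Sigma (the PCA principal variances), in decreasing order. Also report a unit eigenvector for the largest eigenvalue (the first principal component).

Step 1 — characteristic polynomial p(λ) = det(λI - Sigma) = λ³ - tr·λ² + c_1·λ - det, where tr = trace, c_1 = sum of the principal 2×2 minors, det = det(Sigma):
  tr = 6 + 6 + 9 = 21,
  c_1 = (6·6 - (-2)²) + (6·9 - (-2)²) + (6·9 - (-2)²) = 32 + 50 + 50 = 132,
  det = 6·(6·9 - (-2)²) - (-2)·((-2)·9 - (-2)·(-2)) + (-2)·((-2)·(-2) - 6·(-2)) = 6·(50) - (-2)·(-22) + (-2)·(16) = 224.
  So p(λ) = λ³ - 21λ² + 132λ - 224.
Step 2 — look for an integer root (rational root theorem: any rational root is an integer divisor of 224). Testing λ = 8:
  p(8) = 512 - 1344 + 1056 - 224 = 0  ✓
  Dividing out (λ - 8): p(λ) = (λ - 8)(λ² - 13λ + 28).
Step 3 — remaining eigenvalues from the quadratic λ² - 13λ + 28 = 0:
  Δ = 13² - 4·28 = 169 - 112 = 57,  λ = (13 ± √57)/2 = (13 ± 7.5498)/2 ≈ 10.2749 or 2.7251.
  Sorted: λ_1 = 10.2749,  λ_2 = 8,  λ_3 = 2.7251  (check: sum = 21 = tr ✓).

Step 4 — unit eigenvector for λ_1 ≈ 10.2749: v spans the null space of (Sigma - λ_1 I), whose rows are
  r_1 = (-4.2749, -2, -2),  r_2 = (-2, -4.2749, -2),  r_3 = (-2, -2, -1.2749).
  v is orthogonal to every row, so take v ∝ r_1 × r_2 = ((-2)·(-2) - (-2)·(-4.2749), (-2)·(-2) - (-4.2749)·(-2), (-4.2749)·(-4.2749) - (-2)·(-2)) ≈ (-4.5498, -4.5498, 14.2749).
  Rescale (multiply by -1 so the first nonzero entry is positive): u = (4.5498, 4.5498, -14.2749).
  ||u|| = √((4.5498)² + (4.5498)² + (-14.2749)²) = √(245.1752) ≈ 15.6581,  v_1 = u/||u|| ≈ (0.2906, 0.2906, -0.9117) (||v_1|| = 1).

λ_1 = 10.2749,  λ_2 = 8,  λ_3 = 2.7251;  v_1 ≈ (0.2906, 0.2906, -0.9117)


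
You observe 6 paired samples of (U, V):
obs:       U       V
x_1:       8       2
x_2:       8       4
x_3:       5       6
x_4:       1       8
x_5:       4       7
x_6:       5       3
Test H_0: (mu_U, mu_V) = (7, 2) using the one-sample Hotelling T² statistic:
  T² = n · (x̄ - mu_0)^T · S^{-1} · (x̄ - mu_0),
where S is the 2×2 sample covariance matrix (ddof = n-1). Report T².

Step 1 — sample mean vector:
  mean(U) = (8 + 8 + 5 + 1 + 4 + 5) / 6 = 31/6 = 5.1667
  mean(V) = (2 + 4 + 6 + 8 + 7 + 3) / 6 = 30/6 = 5
  x̄ = (5.1667, 5),  deviation x̄ - mu_0 = (5.1667, 5) - (7, 2) = (-1.8333, 3).

Step 2 — sample covariance matrix, S[i,j] = (1/(n-1)) · Σ_k (x_{k,i} - mean_i) · (x_{k,j} - mean_j), divisor n-1 = 5:
  S[U,U] = ((2.8333)·(2.8333) + (2.8333)·(2.8333) + (-0.1667)·(-0.1667) + (-4.1667)·(-4.1667) + (-1.1667)·(-1.1667) + (-0.1667)·(-0.1667)) / 5 = 34.8333/5 = 6.9667
  S[U,V] = ((2.8333)·(-3) + (2.8333)·(-1) + (-0.1667)·(1) + (-4.1667)·(3) + (-1.1667)·(2) + (-0.1667)·(-2)) / 5 = -26/5 = -5.2
  S[V,V] = ((-3)·(-3) + (-1)·(-1) + (1)·(1) + (3)·(3) + (2)·(2) + (-2)·(-2)) / 5 = 28/5 = 5.6
  S = [[6.9667, -5.2],
 [-5.2, 5.6]].

Step 3 — invert S. det(S) = 6.9667·5.6 - (-5.2)² = 11.9733.
  S^{-1} = (1/det) · [[d, -b], [-b, a]] = [[0.4677, 0.4343],
 [0.4343, 0.5818]].

Step 4 — quadratic form (x̄ - mu_0)^T · S^{-1} · (x̄ - mu_0):
  S^{-1} · (x̄ - mu_0) = (0.4454, 0.9493),
  (x̄ - mu_0)^T · [...] = (-1.8333)·(0.4454) + (3)·(0.9493) = 2.0314.

Step 5 — scale by n: T² = 6 · 2.0314 = 12.1882.

T² ≈ 12.1882


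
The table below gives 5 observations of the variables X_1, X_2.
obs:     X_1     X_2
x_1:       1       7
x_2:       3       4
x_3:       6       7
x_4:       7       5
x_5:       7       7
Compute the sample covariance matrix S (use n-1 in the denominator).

Step 1 — column means:
  mean(X_1) = (1 + 3 + 6 + 7 + 7) / 5 = 24/5 = 4.8
  mean(X_2) = (7 + 4 + 7 + 5 + 7) / 5 = 30/5 = 6

Step 2 — sample covariance S[i,j] = (1/(n-1)) · Σ_k (x_{k,i} - mean_i) · (x_{k,j} - mean_j), with n-1 = 4.
  S[X_1,X_1] = ((-3.8)·(-3.8) + (-1.8)·(-1.8) + (1.2)·(1.2) + (2.2)·(2.2) + (2.2)·(2.2)) / 4 = 28.8/4 = 7.2
  S[X_1,X_2] = ((-3.8)·(1) + (-1.8)·(-2) + (1.2)·(1) + (2.2)·(-1) + (2.2)·(1)) / 4 = 1/4 = 0.25
  S[X_2,X_2] = ((1)·(1) + (-2)·(-2) + (1)·(1) + (-1)·(-1) + (1)·(1)) / 4 = 8/4 = 2

S is symmetric (S[j,i] = S[i,j]). Assembling:

S = [[7.2, 0.25],
 [0.25, 2]]


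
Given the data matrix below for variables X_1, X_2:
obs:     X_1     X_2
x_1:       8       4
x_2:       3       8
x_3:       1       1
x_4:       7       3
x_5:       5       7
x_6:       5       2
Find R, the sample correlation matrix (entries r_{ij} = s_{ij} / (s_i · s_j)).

Step 1 — column means:
  mean(X_1) = (8 + 3 + 1 + 7 + 5 + 5) / 6 = 29/6 = 4.8333
  mean(X_2) = (4 + 8 + 1 + 3 + 7 + 2) / 6 = 25/6 = 4.1667

Step 2 — sample variances and covariances s[i,j] = (1/(n-1)) · Σ_k (x_{k,i} - mean_i) · (x_{k,j} - mean_j), with n-1 = 5:
  s[X_1,X_1] = ((3.1667)·(3.1667) + (-1.8333)·(-1.8333) + (-3.8333)·(-3.8333) + (2.1667)·(2.1667) + (0.1667)·(0.1667) + (0.1667)·(0.1667)) / 5 = 32.8333/5 = 6.5667
  s[X_1,X_2] = ((3.1667)·(-0.1667) + (-1.8333)·(3.8333) + (-3.8333)·(-3.1667) + (2.1667)·(-1.1667) + (0.1667)·(2.8333) + (0.1667)·(-2.1667)) / 5 = 2.1667/5 = 0.4333
  s[X_2,X_2] = ((-0.1667)·(-0.1667) + (3.8333)·(3.8333) + (-3.1667)·(-3.1667) + (-1.1667)·(-1.1667) + (2.8333)·(2.8333) + (-2.1667)·(-2.1667)) / 5 = 38.8333/5 = 7.7667
  Sample standard deviations s_i = √(s[i,i]):
  s(X_1) = √(6.5667) = 2.5626
  s(X_2) = √(7.7667) = 2.7869

Step 3 — r_{ij} = s_{ij} / (s_i · s_j):
  r[X_1,X_1] = 1 (diagonal).
  r[X_1,X_2] = 0.4333 / (2.5626 · 2.7869) = 0.4333 / 7.1415 = 0.0607
  r[X_2,X_2] = 1 (diagonal).

R is symmetric with unit diagonal. Assembling:

R = [[1, 0.0607],
 [0.0607, 1]]


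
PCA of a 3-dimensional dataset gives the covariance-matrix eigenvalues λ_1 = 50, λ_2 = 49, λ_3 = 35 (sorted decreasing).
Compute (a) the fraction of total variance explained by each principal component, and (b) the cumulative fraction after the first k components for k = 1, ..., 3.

Step 1 — total variance = trace(Sigma) = Σ λ_i = 50 + 49 + 35 = 134.

Step 2 — fraction explained by component i = λ_i / Σ λ:
  PC1: 50/134 = 0.3731
  PC2: 49/134 = 0.3657
  PC3: 35/134 = 0.2612

Step 3 — cumulative fraction after k components = (λ_1 + ... + λ_k) / Σ λ:
  k = 1: 50/134 = 0.3731
  k = 2: (50 + 49)/134 = 99/134 = 0.7388
  k = 3: (50 + 49 + 35)/134 = 134/134 = 1

Summary (fraction, with percent):

explained: PC1 0.3731 (37.31%), PC2 0.3657 (36.57%), PC3 0.2612 (26.12%);  cumulative: 0.3731, 0.7388, 1


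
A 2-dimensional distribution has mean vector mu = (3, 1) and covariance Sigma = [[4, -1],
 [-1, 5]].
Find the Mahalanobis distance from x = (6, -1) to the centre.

Step 1 — centre the observation: (x - mu) = (3, -2).

Step 2 — invert Sigma. det(Sigma) = 4·5 - (-1)² = 19.
  Sigma^{-1} = (1/det) · [[d, -b], [-b, a]] = [[0.2632, 0.0526],
 [0.0526, 0.2105]].

Step 3 — form the quadratic (x - mu)^T · Sigma^{-1} · (x - mu):
  Sigma^{-1} · (x - mu) = (0.6842, -0.2632).
  (x - mu)^T · [Sigma^{-1} · (x - mu)] = (3)·(0.6842) + (-2)·(-0.2632) = 2.5789.

Step 4 — take square root: d = √(2.5789) ≈ 1.6059.

d(x, mu) = √(2.5789) ≈ 1.6059


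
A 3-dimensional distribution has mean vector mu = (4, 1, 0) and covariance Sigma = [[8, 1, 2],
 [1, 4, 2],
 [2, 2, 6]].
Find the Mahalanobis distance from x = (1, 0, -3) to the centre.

Step 1 — centre the observation: (x - mu) = (-3, -1, -3).

Step 2 — invert Sigma (cofactor / det for 3×3, or solve directly):
  Sigma^{-1} = [[0.137, -0.0137, -0.0411],
 [-0.0137, 0.3014, -0.0959],
 [-0.0411, -0.0959, 0.2123]].

Step 3 — form the quadratic (x - mu)^T · Sigma^{-1} · (x - mu):
  Sigma^{-1} · (x - mu) = (-0.274, 0.0274, -0.4178).
  (x - mu)^T · [Sigma^{-1} · (x - mu)] = (-3)·(-0.274) + (-1)·(0.0274) + (-3)·(-0.4178) = 2.0479.

Step 4 — take square root: d = √(2.0479) ≈ 1.4311.

d(x, mu) = √(2.0479) ≈ 1.4311


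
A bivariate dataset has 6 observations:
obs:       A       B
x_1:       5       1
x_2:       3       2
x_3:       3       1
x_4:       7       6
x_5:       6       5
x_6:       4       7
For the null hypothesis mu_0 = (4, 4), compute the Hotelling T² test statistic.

Step 1 — sample mean vector:
  mean(A) = (5 + 3 + 3 + 7 + 6 + 4) / 6 = 28/6 = 4.6667
  mean(B) = (1 + 2 + 1 + 6 + 5 + 7) / 6 = 22/6 = 3.6667
  x̄ = (4.6667, 3.6667),  deviation x̄ - mu_0 = (4.6667, 3.6667) - (4, 4) = (0.6667, -0.3333).

Step 2 — sample covariance matrix, S[i,j] = (1/(n-1)) · Σ_k (x_{k,i} - mean_i) · (x_{k,j} - mean_j), divisor n-1 = 5:
  S[A,A] = ((0.3333)·(0.3333) + (-1.6667)·(-1.6667) + (-1.6667)·(-1.6667) + (2.3333)·(2.3333) + (1.3333)·(1.3333) + (-0.6667)·(-0.6667)) / 5 = 13.3333/5 = 2.6667
  S[A,B] = ((0.3333)·(-2.6667) + (-1.6667)·(-1.6667) + (-1.6667)·(-2.6667) + (2.3333)·(2.3333) + (1.3333)·(1.3333) + (-0.6667)·(3.3333)) / 5 = 11.3333/5 = 2.2667
  S[B,B] = ((-2.6667)·(-2.6667) + (-1.6667)·(-1.6667) + (-2.6667)·(-2.6667) + (2.3333)·(2.3333) + (1.3333)·(1.3333) + (3.3333)·(3.3333)) / 5 = 35.3333/5 = 7.0667
  S = [[2.6667, 2.2667],
 [2.2667, 7.0667]].

Step 3 — invert S. det(S) = 2.6667·7.0667 - (2.2667)² = 13.7067.
  S^{-1} = (1/det) · [[d, -b], [-b, a]] = [[0.5156, -0.1654],
 [-0.1654, 0.1946]].

Step 4 — quadratic form (x̄ - mu_0)^T · S^{-1} · (x̄ - mu_0):
  S^{-1} · (x̄ - mu_0) = (0.3988, -0.1751),
  (x̄ - mu_0)^T · [...] = (0.6667)·(0.3988) + (-0.3333)·(-0.1751) = 0.3243.

Step 5 — scale by n: T² = 6 · 0.3243 = 1.9455.

T² ≈ 1.9455


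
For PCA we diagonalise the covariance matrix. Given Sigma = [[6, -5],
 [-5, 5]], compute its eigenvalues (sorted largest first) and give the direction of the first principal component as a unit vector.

Step 1 — characteristic polynomial of 2×2 Sigma:
  det(Sigma - λI) = λ² - trace · λ + det = 0.
  trace = 6 + 5 = 11, det = 6·5 - (-5)² = 5.
Step 2 — discriminant:
  Δ = trace² - 4·det = 121 - 20 = 101.
Step 3 — eigenvalues:
  λ = (trace ± √Δ)/2 = (11 ± 10.0499)/2,
  λ_1 = 10.5249,  λ_2 = 0.4751.

Step 4 — unit eigenvector for λ_1: solve (Sigma - λ_1 I)v = 0. First row:
  (6 - 10.5249)·v_x + (-5)·v_y = 0, i.e. (-4.5249)·v_x + (-5)·v_y = 0,
  so v ∝ (b, λ_1 - a) = (-5, 4.5249); multiply by -1 so the first entry is positive: u = (5, -4.5249).
  ||u|| = √((5)² + (-4.5249)²) = √(45.4751) ≈ 6.7435,
  v_1 = u/||u|| ≈ (0.7415, -0.671) (||v_1|| = 1).

λ_1 = 10.5249,  λ_2 = 0.4751;  v_1 ≈ (0.7415, -0.671)


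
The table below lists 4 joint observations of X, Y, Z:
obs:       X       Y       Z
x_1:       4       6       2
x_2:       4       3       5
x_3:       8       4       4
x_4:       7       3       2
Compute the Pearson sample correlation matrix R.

Step 1 — column means:
  mean(X) = (4 + 4 + 8 + 7) / 4 = 23/4 = 5.75
  mean(Y) = (6 + 3 + 4 + 3) / 4 = 16/4 = 4
  mean(Z) = (2 + 5 + 4 + 2) / 4 = 13/4 = 3.25

Step 2 — sample variances and covariances s[i,j] = (1/(n-1)) · Σ_k (x_{k,i} - mean_i) · (x_{k,j} - mean_j), with n-1 = 3:
  s[X,X] = ((-1.75)·(-1.75) + (-1.75)·(-1.75) + (2.25)·(2.25) + (1.25)·(1.25)) / 3 = 12.75/3 = 4.25
  s[X,Y] = ((-1.75)·(2) + (-1.75)·(-1) + (2.25)·(0) + (1.25)·(-1)) / 3 = -3/3 = -1
  s[X,Z] = ((-1.75)·(-1.25) + (-1.75)·(1.75) + (2.25)·(0.75) + (1.25)·(-1.25)) / 3 = -0.75/3 = -0.25
  s[Y,Y] = ((2)·(2) + (-1)·(-1) + (0)·(0) + (-1)·(-1)) / 3 = 6/3 = 2
  s[Y,Z] = ((2)·(-1.25) + (-1)·(1.75) + (0)·(0.75) + (-1)·(-1.25)) / 3 = -3/3 = -1
  s[Z,Z] = ((-1.25)·(-1.25) + (1.75)·(1.75) + (0.75)·(0.75) + (-1.25)·(-1.25)) / 3 = 6.75/3 = 2.25
  Sample standard deviations s_i = √(s[i,i]):
  s(X) = √(4.25) = 2.0616
  s(Y) = √(2) = 1.4142
  s(Z) = √(2.25) = 1.5

Step 3 — r_{ij} = s_{ij} / (s_i · s_j):
  r[X,X] = 1 (diagonal).
  r[X,Y] = -1 / (2.0616 · 1.4142) = -1 / 2.9155 = -0.343
  r[X,Z] = -0.25 / (2.0616 · 1.5) = -0.25 / 3.0923 = -0.0808
  r[Y,Y] = 1 (diagonal).
  r[Y,Z] = -1 / (1.4142 · 1.5) = -1 / 2.1213 = -0.4714
  r[Z,Z] = 1 (diagonal).

R is symmetric with unit diagonal. Assembling:

R = [[1, -0.343, -0.0808],
 [-0.343, 1, -0.4714],
 [-0.0808, -0.4714, 1]]
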